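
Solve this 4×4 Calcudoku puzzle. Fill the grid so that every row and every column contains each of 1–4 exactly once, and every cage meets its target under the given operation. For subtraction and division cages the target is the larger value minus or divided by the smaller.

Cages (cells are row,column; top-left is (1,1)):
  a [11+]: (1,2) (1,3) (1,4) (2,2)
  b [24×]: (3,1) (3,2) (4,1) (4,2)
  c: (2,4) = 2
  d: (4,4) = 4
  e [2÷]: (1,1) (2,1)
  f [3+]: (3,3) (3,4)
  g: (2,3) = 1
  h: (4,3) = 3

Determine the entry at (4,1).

1

Cage g is given, leaving (2,3) = 1.
Cage c is given; hence (2,4) = 2.
Column 3 now contains 1, so (3,3) = 2.
2 is placed in column 4; hence (3,4) = 1.
Cage h is a single given cell, which forces (4,3) = 3.
Cage d is given, leaving (4,4) = 4.
Cage e needs two cells with quotient 2, so (1,1) = 2.
The 4 cells of cage a must have sum 11, leaving (1,2) = 1.
3 is placed in column 3, which forces (1,3) = 4.
Column 4 already has 4, so (1,4) = 3.
Row 2 already has 2, leaving (2,1) = 4.
Cage a has sum 11; hence (2,2) = 3.
4 is placed in column 1, which forces (3,1) = 3.
3 is placed in column 2, which forces (3,2) = 4.
Column 1 already has 2; hence (4,1) = 1.
1 is placed in column 2, which forces (4,2) = 2.
Completed grid: 2 1 4 3 / 4 3 1 2 / 3 4 2 1 / 1 2 3 4.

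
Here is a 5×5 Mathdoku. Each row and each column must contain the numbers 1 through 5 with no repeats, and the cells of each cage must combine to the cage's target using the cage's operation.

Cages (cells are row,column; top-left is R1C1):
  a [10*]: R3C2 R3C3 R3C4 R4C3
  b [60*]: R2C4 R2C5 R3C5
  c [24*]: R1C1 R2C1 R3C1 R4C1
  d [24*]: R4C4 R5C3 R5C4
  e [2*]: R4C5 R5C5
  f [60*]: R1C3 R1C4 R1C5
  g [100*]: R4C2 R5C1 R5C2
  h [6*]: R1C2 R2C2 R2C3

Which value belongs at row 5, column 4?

2

Cage g has product 100; hence R4C2 = 5.
Cage a has product 10; hence R4C3 = 1.
Row 4 now contains 1, which forces R4C5 = 2.
The 3 cells of cage g must have product 100, which forces R5C1 = 5.
Cage g has product 100, which forces R5C2 = 4.
Column 5 now contains 2; hence R5C5 = 1.
Cage d has product 24, which forces R4C4 = 4.
Row 4 already has 4, leaving R4C1 = 3.
In row 3, 3 can only go at R3C5, so R3C5 = 3.
Cage b needs product 60, leaving R2C4 = 5.
Cage b needs product 60, leaving R2C5 = 4.
Cage f needs product 60, which forces R1C3 = 4.
5 is placed in column 4; hence R1C4 = 3.
Column 5 already has 4, which forces R1C5 = 5.
The 4 cells of cage a must have product 10, leaving R3C3 = 5.
3 is placed in column 4; hence R5C4 = 2.
The 4 cells of cage c must have product 24, leaving R3C1 = 4.
The 4 cells of cage a must have product 10, so R3C2 = 2.
Column 4 already has 2, which forces R3C4 = 1.
Row 5 already has 2; hence R5C3 = 3.
Column 2 now contains 2, leaving R1C2 = 1.
Cage h has product 6, leaving R2C2 = 3.
Column 3 now contains 3, leaving R2C3 = 2.
1 is placed in row 1, so R1C1 = 2.
Row 2 now contains 2, which forces R2C1 = 1.
Filled in: 2 1 4 3 5 / 1 3 2 5 4 / 4 2 5 1 3 / 3 5 1 4 2 / 5 4 3 2 1.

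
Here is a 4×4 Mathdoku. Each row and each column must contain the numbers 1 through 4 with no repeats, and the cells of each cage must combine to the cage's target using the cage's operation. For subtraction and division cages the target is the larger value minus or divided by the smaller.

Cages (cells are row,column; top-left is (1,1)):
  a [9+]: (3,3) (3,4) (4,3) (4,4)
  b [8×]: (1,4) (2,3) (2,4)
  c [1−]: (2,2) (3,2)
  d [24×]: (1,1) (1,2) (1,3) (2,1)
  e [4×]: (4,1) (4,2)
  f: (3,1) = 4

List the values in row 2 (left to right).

Cage f is a single given cell; hence (3,1) = 4.
4 is placed in column 1, leaving (4,1) = 1.
Row 4 already has 1; hence (4,2) = 4.
Cage d needs product 24, leaving (1,2) = 1.
The 4 cells of cage d must have product 24, so (1,3) = 4.
4 is placed in row 1, so (1,4) = 2.
2 is placed in column 4, which forces (4,4) = 3.
Row 1 now contains 2; hence (1,1) = 3.
Cage d needs product 24; hence (2,1) = 2.
2 is placed in row 2, which forces (2,2) = 3.
Cage b needs product 8, leaving (2,3) = 1.
Cage b has product 8; hence (2,4) = 4.
3 is placed in column 2, which forces (3,2) = 2.
Cage a has sum 9, so (3,3) = 3.
Column 4 now contains 3; hence (3,4) = 1.
Row 4 already has 3, which forces (4,3) = 2.
Filled in: 3 1 4 2 / 2 3 1 4 / 4 2 3 1 / 1 4 2 3.

2 3 1 4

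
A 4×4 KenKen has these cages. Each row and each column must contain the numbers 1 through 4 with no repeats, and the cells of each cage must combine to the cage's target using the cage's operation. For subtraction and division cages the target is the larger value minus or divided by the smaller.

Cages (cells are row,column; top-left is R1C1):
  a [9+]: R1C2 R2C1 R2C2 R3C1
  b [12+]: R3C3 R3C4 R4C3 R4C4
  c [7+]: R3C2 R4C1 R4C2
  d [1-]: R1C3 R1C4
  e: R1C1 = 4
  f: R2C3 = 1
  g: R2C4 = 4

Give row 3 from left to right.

E is a freebie, so R1C1 = 4.
Cage f is a single given cell, leaving R2C3 = 1.
G is a freebie, leaving R2C4 = 4.
Column 3 needs a 2, and only R1C3 is open for it.
The only place for 1 in column 4 is R1C4.
Row 1 already has 1, which forces R1C2 = 3.
Cage a has sum 9; hence R2C1 = 3.
The 4 cells of cage a must have sum 9, so R2C2 = 2.
Cage a needs sum 9, leaving R3C1 = 1.
1 is placed in row 3, leaving R3C2 = 4.
Row 3 already has 4, leaving R3C3 = 3.
3 is placed in row 3, which forces R3C4 = 2.
Column 1 now contains 1, leaving R4C1 = 2.
Column 2 now contains 4, leaving R4C2 = 1.
Column 3 already has 3, so R4C3 = 4.
2 is placed in column 4; hence R4C4 = 3.
The full grid is 4 3 2 1 / 3 2 1 4 / 1 4 3 2 / 2 1 4 3.

1 4 3 2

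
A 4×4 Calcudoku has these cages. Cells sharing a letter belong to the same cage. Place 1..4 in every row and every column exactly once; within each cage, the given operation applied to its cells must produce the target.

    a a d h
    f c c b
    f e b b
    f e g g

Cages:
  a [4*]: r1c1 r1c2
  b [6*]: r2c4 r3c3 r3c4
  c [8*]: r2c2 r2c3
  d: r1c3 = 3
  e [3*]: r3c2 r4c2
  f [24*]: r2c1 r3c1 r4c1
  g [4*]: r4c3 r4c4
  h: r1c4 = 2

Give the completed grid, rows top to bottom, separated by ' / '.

Cage d is a single given cell, leaving r1c3 = 3.
Cage h is a single given cell; hence r1c4 = 2.
Cage b needs product 6, which forces r3c3 = 2.
Cage c needs two cells with product 8, leaving r2c2 = 2.
Column 3 now contains 2; hence r2c3 = 4.
Column 3 now contains 4, which forces r4c3 = 1.
Row 4 now contains 1, so r4c4 = 4.
Row 2 now contains 4; hence r2c1 = 3.
Row 2 already has 3, which forces r2c4 = 1.
Cage f needs product 24, so r3c1 = 4.
Cage e's pair has product 3, which forces r3c2 = 1.
1 is placed in column 4, leaving r3c4 = 3.
The 3 cells of cage f must have product 24, which forces r4c1 = 2.
Row 4 now contains 1; hence r4c2 = 3.
4 is placed in column 1, leaving r1c1 = 1.
Column 2 now contains 1; hence r1c2 = 4.

1 4 3 2 / 3 2 4 1 / 4 1 2 3 / 2 3 1 4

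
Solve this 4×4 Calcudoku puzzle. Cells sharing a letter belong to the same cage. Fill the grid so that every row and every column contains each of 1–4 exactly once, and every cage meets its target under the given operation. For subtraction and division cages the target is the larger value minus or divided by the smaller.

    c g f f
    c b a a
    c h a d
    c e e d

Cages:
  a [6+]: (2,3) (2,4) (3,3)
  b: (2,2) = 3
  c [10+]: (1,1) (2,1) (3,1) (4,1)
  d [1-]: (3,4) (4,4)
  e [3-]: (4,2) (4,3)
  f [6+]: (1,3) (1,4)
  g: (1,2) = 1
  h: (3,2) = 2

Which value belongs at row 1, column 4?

Cage g is given, leaving (1,2) = 1.
Cage b is given, so (2,2) = 3.
Cage h is given, leaving (3,2) = 2.
1 is placed in column 2, so (4,2) = 4.
4 is placed in row 4, so (4,3) = 1.
Cage a needs sum 6, which forces (2,3) = 2.
Cage a needs sum 6, leaving (2,4) = 1.
Column 3 now contains 1, so (3,3) = 3.
3 is placed in row 3; hence (3,4) = 4.
Column 3 already has 2, which forces (1,3) = 4.
4 is placed in column 4; hence (1,4) = 2.
Row 2 now contains 1, which forces (2,1) = 4.
Row 3 already has 4, leaving (3,1) = 1.
Cage d needs two cells with difference 1, so (4,4) = 3.
Row 1 now contains 2, so (1,1) = 3.
Row 4 already has 3, so (4,1) = 2.
Filled in: 3 1 4 2 / 4 3 2 1 / 1 2 3 4 / 2 4 1 3.

2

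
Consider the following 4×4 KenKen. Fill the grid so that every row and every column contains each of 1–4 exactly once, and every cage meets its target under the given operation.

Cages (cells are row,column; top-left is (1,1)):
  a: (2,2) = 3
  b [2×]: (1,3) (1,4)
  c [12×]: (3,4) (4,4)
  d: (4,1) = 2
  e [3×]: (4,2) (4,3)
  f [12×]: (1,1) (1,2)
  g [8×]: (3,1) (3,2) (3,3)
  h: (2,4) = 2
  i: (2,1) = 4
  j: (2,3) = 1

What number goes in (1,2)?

Cage i is given; hence (2,1) = 4.
A is a freebie, leaving (2,2) = 3.
Cage j is a single given cell, which forces (2,3) = 1.
H is a freebie, which forces (2,4) = 2.
Cage d is given, so (4,1) = 2.
3 is placed in column 2, leaving (4,2) = 1.
Column 3 now contains 1, so (4,3) = 3.
Row 4 already has 3; hence (4,4) = 4.
4 is placed in column 1, leaving (1,1) = 3.
3 is placed in column 2, which forces (1,2) = 4.
Column 3 now contains 1, which forces (1,3) = 2.
Column 4 now contains 2, which forces (1,4) = 1.
Column 1 already has 2, so (3,1) = 1.
Column 2 already has 4, which forces (3,2) = 2.
Column 3 already has 2; hence (3,3) = 4.
Column 4 already has 4, which forces (3,4) = 3.
Completed grid: 3 4 2 1 / 4 3 1 2 / 1 2 4 3 / 2 1 3 4.

4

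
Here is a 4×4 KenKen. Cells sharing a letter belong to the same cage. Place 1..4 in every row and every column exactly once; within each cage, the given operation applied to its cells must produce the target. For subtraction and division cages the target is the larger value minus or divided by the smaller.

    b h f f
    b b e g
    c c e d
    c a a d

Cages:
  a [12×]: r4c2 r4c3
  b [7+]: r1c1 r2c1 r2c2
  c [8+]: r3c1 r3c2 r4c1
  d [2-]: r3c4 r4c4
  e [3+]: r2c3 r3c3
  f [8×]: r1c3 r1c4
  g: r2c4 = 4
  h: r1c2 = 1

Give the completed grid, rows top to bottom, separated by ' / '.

3 1 4 2 / 1 3 2 4 / 4 2 1 3 / 2 4 3 1

Cage h is given, leaving r1c2 = 1.
Cage g is given, which forces r2c4 = 4.
Cage f's pair has product 8, so r1c3 = 4.
4 is placed in column 4; hence r1c4 = 2.
Column 3 already has 4, which forces r4c3 = 3.
Row 4 now contains 3, leaving r4c4 = 1.
Row 1 already has 2, so r1c1 = 3.
Cage b needs sum 7, which forces r2c1 = 1.
Cage b needs sum 7, so r2c2 = 3.
1 is placed in row 2, leaving r2c3 = 2.
Column 1 now contains 1; hence r3c1 = 4.
Column 2 now contains 3, which forces r3c2 = 2.
2 is placed in column 3, so r3c3 = 1.
1 is placed in column 4, so r3c4 = 3.
Column 1 already has 4, so r4c1 = 2.
Row 4 now contains 3, so r4c2 = 4.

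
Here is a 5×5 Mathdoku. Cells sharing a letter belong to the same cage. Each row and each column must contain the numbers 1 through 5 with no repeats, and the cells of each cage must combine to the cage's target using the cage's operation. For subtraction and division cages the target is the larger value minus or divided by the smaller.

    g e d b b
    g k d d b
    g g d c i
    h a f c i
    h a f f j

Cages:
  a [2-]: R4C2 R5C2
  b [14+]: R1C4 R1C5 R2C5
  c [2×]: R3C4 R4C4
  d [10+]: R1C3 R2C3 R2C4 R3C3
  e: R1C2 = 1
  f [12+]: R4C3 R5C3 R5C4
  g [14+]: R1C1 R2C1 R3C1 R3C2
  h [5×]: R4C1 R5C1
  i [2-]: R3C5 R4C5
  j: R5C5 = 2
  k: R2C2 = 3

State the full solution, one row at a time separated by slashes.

3 1 2 5 4 / 2 3 1 4 5 / 4 5 3 2 1 / 5 2 4 1 3 / 1 4 5 3 2

Cage e is given, which forces R1C2 = 1.
The 3 cells of cage b must have sum 14, so R1C4 = 5.
Cage b needs sum 14; hence R1C5 = 4.
Cage k is given, which forces R2C2 = 3.
The 3 cells of cage b must have sum 14, leaving R2C5 = 5.
Cage j is a single given cell, so R5C5 = 2.
Cage a's pair has difference 2, so R4C2 = 2.
Row 4 now contains 2, so R4C4 = 1.
1 is placed in row 4, which forces R4C5 = 3.
Cage a's pair has difference 2, which forces R5C2 = 4.
Row 5 now contains 4; hence R5C4 = 3.
4 is placed in column 2, which forces R3C2 = 5.
1 is placed in column 4; hence R3C4 = 2.
Column 5 now contains 3, which forces R3C5 = 1.
1 is placed in row 4, leaving R4C1 = 5.
The 3 cells of cage f must have sum 12; hence R4C3 = 4.
The two cells of cage h must have product 5, leaving R5C1 = 1.
3 is placed in row 5, which forces R5C3 = 5.
Cage d needs sum 10, so R1C3 = 2.
Cage d has sum 10, which forces R2C3 = 1.
Column 4 now contains 2; hence R2C4 = 4.
4 is placed in column 3, which forces R3C3 = 3.
Row 1 now contains 2; hence R1C1 = 3.
4 is placed in row 2; hence R2C1 = 2.
3 is placed in row 3, leaving R3C1 = 4.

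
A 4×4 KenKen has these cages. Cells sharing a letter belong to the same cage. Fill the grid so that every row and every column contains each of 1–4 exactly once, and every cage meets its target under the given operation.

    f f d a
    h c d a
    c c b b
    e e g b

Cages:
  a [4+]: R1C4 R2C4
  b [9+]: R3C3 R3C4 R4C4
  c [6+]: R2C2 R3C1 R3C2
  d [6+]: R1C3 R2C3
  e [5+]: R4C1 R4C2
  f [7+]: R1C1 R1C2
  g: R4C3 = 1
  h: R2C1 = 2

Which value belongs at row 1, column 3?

H is a freebie; hence R2C1 = 2.
2 is placed in row 2; hence R2C3 = 4.
G is a freebie; hence R4C3 = 1.
4 is placed in column 3, so R1C3 = 2.
2 is placed in column 3, so R3C3 = 3.
The two cells of cage e must have sum 5, so R4C1 = 3.
The two cells of cage e must have sum 5; hence R4C2 = 2.
2 is placed in row 4, which forces R4C4 = 4.
Column 1 already has 3; hence R1C1 = 4.
Cage f needs two cells with sum 7; hence R1C2 = 3.
Row 1 already has 3, which forces R1C4 = 1.
Cage c has sum 6; hence R2C2 = 1.
Column 4 already has 1, leaving R2C4 = 3.
3 is placed in row 3, leaving R3C1 = 1.
Column 2 already has 2, so R3C2 = 4.
Column 4 already has 4, so R3C4 = 2.
Completed grid: 4 3 2 1 / 2 1 4 3 / 1 4 3 2 / 3 2 1 4.

2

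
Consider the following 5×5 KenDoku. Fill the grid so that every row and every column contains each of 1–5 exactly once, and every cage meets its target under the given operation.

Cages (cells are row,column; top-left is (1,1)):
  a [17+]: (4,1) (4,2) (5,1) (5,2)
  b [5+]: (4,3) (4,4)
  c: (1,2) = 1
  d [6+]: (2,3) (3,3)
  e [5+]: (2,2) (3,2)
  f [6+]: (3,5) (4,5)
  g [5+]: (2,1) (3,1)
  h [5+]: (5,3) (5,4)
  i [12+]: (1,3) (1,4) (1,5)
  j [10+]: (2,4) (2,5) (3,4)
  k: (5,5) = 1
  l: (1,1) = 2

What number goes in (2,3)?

L is a freebie, which forces (1,1) = 2.
Cage c is a single given cell, so (1,2) = 1.
Cage k is a single given cell, leaving (5,5) = 1.
In column 1, 3 can only go at (4,1), so (4,1) = 3.
Row 4 already has 3; hence (4,2) = 5.
Cage a needs sum 17, so (5,1) = 5.
Cage a needs sum 17, so (5,2) = 4.
The only place for 2 in row 4 is (4,5).
Column 5 now contains 2, so (3,5) = 4.
Cage g's pair has sum 5; hence (2,1) = 4.
4 is placed in row 3, which forces (3,1) = 1.
Cage d needs two cells with sum 6, so (2,3) = 1.
Cage d needs two cells with sum 6, so (3,3) = 5.
Column 3 already has 1; hence (4,3) = 4.
Row 4 already has 4, leaving (4,4) = 1.
Column 3 already has 4, leaving (1,3) = 3.
Cage i needs sum 12; hence (1,4) = 4.
The 3 cells of cage i must have sum 12, leaving (1,5) = 5.
Column 5 now contains 5, so (2,5) = 3.
Column 3 now contains 3; hence (5,3) = 2.
2 is placed in row 5, so (5,4) = 3.
3 is placed in row 2, which forces (2,2) = 2.
The 3 cells of cage j must have sum 10, which forces (2,4) = 5.
Cage e's pair has sum 5, so (3,2) = 3.
Column 4 now contains 3, leaving (3,4) = 2.
Filled in: 2 1 3 4 5 / 4 2 1 5 3 / 1 3 5 2 4 / 3 5 4 1 2 / 5 4 2 3 1.

1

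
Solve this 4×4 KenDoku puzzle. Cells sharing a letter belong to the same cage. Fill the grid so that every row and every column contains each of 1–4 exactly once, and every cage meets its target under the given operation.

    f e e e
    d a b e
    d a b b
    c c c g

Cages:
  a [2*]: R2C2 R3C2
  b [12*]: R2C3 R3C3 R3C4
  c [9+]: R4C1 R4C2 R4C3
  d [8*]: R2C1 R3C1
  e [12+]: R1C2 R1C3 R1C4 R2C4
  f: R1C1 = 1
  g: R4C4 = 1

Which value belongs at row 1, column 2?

3

Cage f is given; hence R1C1 = 1.
Cage g is given, leaving R4C4 = 1.
The 4 cells of cage e must have sum 12, which forces R2C4 = 3.
Cage b needs product 12, so R3C3 = 3.
The 4 cells of cage e must have sum 12, which forces R1C2 = 3.
Cage c has sum 9; hence R4C1 = 3.
In row 2, 4 can only go at R2C1, so R2C1 = 4.
Column 1 now contains 4, which forces R3C1 = 2.
Row 3 already has 2, which forces R3C2 = 1.
Row 3 already has 2, which forces R3C4 = 4.
Cage e has sum 12, leaving R1C3 = 4.
Column 4 now contains 4, which forces R1C4 = 2.
Column 2 now contains 1, leaving R2C2 = 2.
The 3 cells of cage b must have product 12; hence R2C3 = 1.
2 is placed in column 2; hence R4C2 = 4.
Column 3 now contains 4, so R4C3 = 2.
The full grid is 1 3 4 2 / 4 2 1 3 / 2 1 3 4 / 3 4 2 1.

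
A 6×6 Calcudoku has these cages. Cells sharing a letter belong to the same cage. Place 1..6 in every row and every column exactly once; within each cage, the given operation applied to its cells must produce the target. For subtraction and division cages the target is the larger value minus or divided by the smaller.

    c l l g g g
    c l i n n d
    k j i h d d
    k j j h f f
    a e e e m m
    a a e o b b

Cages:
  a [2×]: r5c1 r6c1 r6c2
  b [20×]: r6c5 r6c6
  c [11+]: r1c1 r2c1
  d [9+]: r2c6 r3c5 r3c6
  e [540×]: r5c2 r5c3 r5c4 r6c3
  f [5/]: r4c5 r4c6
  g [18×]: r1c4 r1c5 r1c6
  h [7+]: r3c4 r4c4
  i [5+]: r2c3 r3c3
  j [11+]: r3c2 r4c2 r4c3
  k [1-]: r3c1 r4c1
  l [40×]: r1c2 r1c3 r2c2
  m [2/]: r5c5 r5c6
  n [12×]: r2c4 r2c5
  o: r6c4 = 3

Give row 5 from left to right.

1 3 5 6 2 4

The 3 cells of cage a must have product 2; hence r5c1 = 1.
The 3 cells of cage a must have product 2, so r6c1 = 2.
Cage a has product 2; hence r6c2 = 1.
Cage e has product 540, which forces r6c3 = 6.
O is a freebie; hence r6c4 = 3.
In column 4, 4 can only go at r2c4, so r2c4 = 4.
Cage n's pair has product 12, so r2c5 = 3.
Cage g needs product 18; hence r1c6 = 3.
The pair r1c4/r1c5 in row 1 holds {1, 6}, so r1c1 = 5.
Cage c's pair has sum 11, so r2c1 = 6.
The 3 cells of cage l must have product 40, which forces r2c2 = 5.
Column 3 needs a 1, and only r2c3 is open for it.
Row 2 now contains 1, so r2c6 = 2.
The two cells of cage i must have sum 5, which forces r3c3 = 4.
2 is placed in column 6; hence r5c6 = 4.
Column 6 already has 4; hence r6c6 = 5.
Cage l needs product 40; hence r1c2 = 4.
Column 3 already has 4, so r1c3 = 2.
4 is placed in row 3, leaving r3c1 = 3.
The two cells of cage k must have difference 1, which forces r4c1 = 4.
Column 3 already has 2, leaving r4c3 = 3.
Cage f's pair has quotient 5, which forces r4c5 = 5.
Column 6 now contains 5; hence r4c6 = 1.
Column 3 now contains 3, leaving r5c3 = 5.
Row 5 now contains 5, so r5c4 = 6.
4 is placed in row 5, so r5c5 = 2.
Row 6 now contains 5, which forces r6c5 = 4.
Column 4 now contains 6, leaving r1c4 = 1.
Cage g has product 18, which forces r1c5 = 6.
Cage h's pair has sum 7, which forces r3c4 = 5.
The 3 cells of cage d must have sum 9, so r3c5 = 1.
1 is placed in column 6, which forces r3c6 = 6.
Column 4 now contains 6, which forces r4c4 = 2.
6 is placed in row 5, which forces r5c2 = 3.
Row 3 now contains 6, so r3c2 = 2.
Row 4 now contains 2, which forces r4c2 = 6.
Filled in: 5 4 2 1 6 3 / 6 5 1 4 3 2 / 3 2 4 5 1 6 / 4 6 3 2 5 1 / 1 3 5 6 2 4 / 2 1 6 3 4 5.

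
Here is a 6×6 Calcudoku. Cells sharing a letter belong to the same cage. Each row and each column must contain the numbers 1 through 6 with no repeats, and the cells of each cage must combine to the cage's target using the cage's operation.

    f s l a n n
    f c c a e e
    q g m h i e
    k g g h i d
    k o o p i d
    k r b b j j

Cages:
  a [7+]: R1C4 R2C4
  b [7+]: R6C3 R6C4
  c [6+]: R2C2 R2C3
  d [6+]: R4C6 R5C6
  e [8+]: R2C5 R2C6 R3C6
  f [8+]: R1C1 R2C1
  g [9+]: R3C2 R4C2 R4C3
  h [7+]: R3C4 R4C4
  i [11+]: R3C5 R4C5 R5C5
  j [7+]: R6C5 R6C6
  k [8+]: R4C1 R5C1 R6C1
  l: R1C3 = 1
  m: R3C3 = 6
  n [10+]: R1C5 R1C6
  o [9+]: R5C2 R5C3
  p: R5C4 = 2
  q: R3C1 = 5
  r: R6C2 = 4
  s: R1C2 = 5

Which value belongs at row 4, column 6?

5

Cage s is a single given cell; hence R1C2 = 5.
Cage l is a single given cell; hence R1C3 = 1.
Cage q is a single given cell, which forces R3C1 = 5.
M is a freebie, so R3C3 = 6.
P is a freebie; hence R5C4 = 2.
R is a freebie, which forces R6C2 = 4.
The two cells of cage o must have sum 9; hence R5C2 = 6.
The two cells of cage o must have sum 9; hence R5C3 = 3.
The two cells of cage b must have sum 7, so R6C3 = 2.
Cage b needs two cells with sum 7, which forces R6C4 = 5.
In row 1, 2 can only go at R1C1, so R1C1 = 2.
Column 1 already has 2, which forces R2C1 = 6.
The only place for 3 in row 1 is R1C4.
Cage a needs two cells with sum 7, which forces R2C4 = 4.
Cage h's pair has sum 7, leaving R3C4 = 1.
The two cells of cage h must have sum 7; hence R4C4 = 6.
Cage c's pair has sum 6, leaving R2C2 = 1.
4 is placed in row 2, leaving R2C3 = 5.
Row 2 already has 5; hence R2C5 = 3.
3 is placed in row 2, leaving R2C6 = 2.
Column 3 already has 5, which forces R4C3 = 4.
Cage e needs sum 8, leaving R3C6 = 3.
The 3 cells of cage k must have sum 8, leaving R5C1 = 4.
Row 5 now contains 4, so R5C5 = 5.
5 is placed in row 5, leaving R5C6 = 1.
1 is placed in column 6, so R6C6 = 6.
Cage n needs two cells with sum 10, leaving R1C5 = 6.
Column 6 already has 6, leaving R1C6 = 4.
Row 3 already has 3, leaving R3C2 = 2.
The 3 cells of cage i must have sum 11, leaving R3C5 = 4.
Cage g needs sum 9, which forces R4C2 = 3.
Column 5 now contains 5, which forces R4C5 = 2.
1 is placed in column 6, so R4C6 = 5.
Row 6 already has 6; hence R6C5 = 1.
Row 4 now contains 3; hence R4C1 = 1.
Row 6 now contains 1, so R6C1 = 3.
The full grid is 2 5 1 3 6 4 / 6 1 5 4 3 2 / 5 2 6 1 4 3 / 1 3 4 6 2 5 / 4 6 3 2 5 1 / 3 4 2 5 1 6.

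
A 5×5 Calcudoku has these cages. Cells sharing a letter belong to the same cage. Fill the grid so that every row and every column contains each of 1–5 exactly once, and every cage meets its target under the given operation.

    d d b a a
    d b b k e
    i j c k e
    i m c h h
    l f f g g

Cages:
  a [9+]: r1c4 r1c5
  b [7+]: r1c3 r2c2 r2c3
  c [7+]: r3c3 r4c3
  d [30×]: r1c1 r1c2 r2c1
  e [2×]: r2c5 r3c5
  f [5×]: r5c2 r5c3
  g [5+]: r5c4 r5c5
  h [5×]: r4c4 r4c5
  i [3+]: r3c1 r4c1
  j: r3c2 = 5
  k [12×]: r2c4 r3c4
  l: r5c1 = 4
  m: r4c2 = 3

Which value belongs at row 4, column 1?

2

Cage j is a single given cell, leaving r3c2 = 5.
Cage m is a single given cell, so r4c2 = 3.
Cage l is a single given cell; hence r5c1 = 4.
5 is placed in column 2, leaving r5c2 = 1.
Row 5 already has 1; hence r5c3 = 5.
3 is placed in column 2; hence r1c2 = 2.
2 is placed in column 2, so r2c2 = 4.
Row 2 already has 4, which forces r2c4 = 3.
Cage c needs two cells with sum 7, leaving r3c3 = 3.
3 is placed in column 4, leaving r3c4 = 4.
Cage c's pair has sum 7, leaving r4c3 = 4.
3 is placed in column 4; hence r5c4 = 2.
Row 5 already has 2; hence r5c5 = 3.
The 3 cells of cage d must have product 30, which forces r1c1 = 3.
Column 3 now contains 4, which forces r1c3 = 1.
Column 4 now contains 4; hence r1c4 = 5.
Cage a needs two cells with sum 9, leaving r1c5 = 4.
Row 2 now contains 3, so r2c1 = 5.
The 3 cells of cage b must have sum 7; hence r2c3 = 2.
Row 2 already has 2, leaving r2c5 = 1.
1 is placed in column 5, which forces r3c5 = 2.
5 is placed in column 4, so r4c4 = 1.
1 is placed in column 5, leaving r4c5 = 5.
Row 3 now contains 2, so r3c1 = 1.
Row 4 already has 1, so r4c1 = 2.
Filled in: 3 2 1 5 4 / 5 4 2 3 1 / 1 5 3 4 2 / 2 3 4 1 5 / 4 1 5 2 3.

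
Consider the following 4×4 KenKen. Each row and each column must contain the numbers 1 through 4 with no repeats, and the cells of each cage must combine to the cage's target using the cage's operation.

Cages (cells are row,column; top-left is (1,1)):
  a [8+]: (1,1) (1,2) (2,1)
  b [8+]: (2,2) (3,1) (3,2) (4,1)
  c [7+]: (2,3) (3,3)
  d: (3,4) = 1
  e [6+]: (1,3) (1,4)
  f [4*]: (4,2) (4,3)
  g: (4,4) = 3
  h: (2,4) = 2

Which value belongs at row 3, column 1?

3

Cage h is a single given cell, leaving (2,4) = 2.
D is a freebie, leaving (3,4) = 1.
Cage g is a single given cell, leaving (4,4) = 3.
Cage e's pair has sum 6; hence (1,3) = 2.
Column 4 now contains 2, which forces (1,4) = 4.
Cage b needs sum 8; hence (2,2) = 1.
1 is placed in column 2, which forces (4,2) = 4.
Row 4 already has 4; hence (4,3) = 1.
Cage a has sum 8, so (1,1) = 1.
1 is placed in column 2; hence (1,2) = 3.
The 3 cells of cage a must have sum 8, so (2,1) = 4.
Row 2 now contains 4, so (2,3) = 3.
Cage b has sum 8; hence (3,1) = 3.
4 is placed in column 2; hence (3,2) = 2.
Column 3 already has 3, so (3,3) = 4.
Row 4 now contains 1, so (4,1) = 2.
The full grid is 1 3 2 4 / 4 1 3 2 / 3 2 4 1 / 2 4 1 3.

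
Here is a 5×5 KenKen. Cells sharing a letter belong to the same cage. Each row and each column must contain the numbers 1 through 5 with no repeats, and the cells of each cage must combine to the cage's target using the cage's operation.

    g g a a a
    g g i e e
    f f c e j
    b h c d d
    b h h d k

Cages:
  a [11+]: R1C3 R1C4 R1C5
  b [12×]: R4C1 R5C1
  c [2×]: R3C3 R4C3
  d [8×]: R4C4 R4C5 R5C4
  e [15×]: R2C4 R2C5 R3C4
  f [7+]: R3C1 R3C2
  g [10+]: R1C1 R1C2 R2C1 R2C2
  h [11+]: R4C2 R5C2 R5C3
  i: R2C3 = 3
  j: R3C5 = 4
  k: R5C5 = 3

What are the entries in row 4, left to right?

3 5 2 4 1

Cage i is given, which forces R2C3 = 3.
Cage j is given, so R3C5 = 4.
Cage k is a single given cell, which forces R5C5 = 3.
Cage e has product 15, which forces R3C4 = 3.
The two cells of cage b must have product 12; hence R4C1 = 3.
Row 5 already has 3, so R5C1 = 4.
The 3 cells of cage d must have product 8, so R4C4 = 4.
Cage a needs sum 11, leaving R1C3 = 4.
Row 4 already has 4; hence R4C2 = 5.
Cage h needs sum 11; hence R5C2 = 1.
Cage h has sum 11, which forces R5C3 = 5.
Row 5 already has 1, so R5C4 = 2.
Cage g has sum 10, which forces R1C2 = 3.
Column 4 already has 2, which forces R1C4 = 5.
Cage a needs sum 11, leaving R1C5 = 2.
Cage g has sum 10, which forces R2C2 = 4.
5 is placed in column 4; hence R2C4 = 1.
1 is placed in row 2, so R2C5 = 5.
Cage f's pair has sum 7, so R3C1 = 5.
Column 2 already has 5, so R3C2 = 2.
Row 3 now contains 2, which forces R3C3 = 1.
1 is placed in column 3, leaving R4C3 = 2.
Cage d needs product 8, so R4C5 = 1.
Row 1 now contains 2, which forces R1C1 = 1.
1 is placed in row 2, leaving R2C1 = 2.
Completed grid: 1 3 4 5 2 / 2 4 3 1 5 / 5 2 1 3 4 / 3 5 2 4 1 / 4 1 5 2 3.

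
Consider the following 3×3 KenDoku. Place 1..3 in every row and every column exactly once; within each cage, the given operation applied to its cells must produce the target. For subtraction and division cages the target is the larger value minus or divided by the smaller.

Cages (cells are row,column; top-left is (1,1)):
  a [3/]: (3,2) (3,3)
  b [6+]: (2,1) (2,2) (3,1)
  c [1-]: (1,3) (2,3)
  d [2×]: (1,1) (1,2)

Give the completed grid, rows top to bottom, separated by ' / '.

In row 1, 3 can only go at (1,3), so (1,3) = 3.
The two cells of cage c must have difference 1; hence (2,3) = 2.
Cage a needs two cells with quotient 3, leaving (3,2) = 3.
3 is placed in column 3, leaving (3,3) = 1.
Cage b has sum 6, which forces (2,1) = 3.
3 is placed in column 2; hence (2,2) = 1.
Row 3 now contains 1, so (3,1) = 2.
Column 1 already has 2, which forces (1,1) = 1.
Column 2 now contains 1, so (1,2) = 2.

1 2 3 / 3 1 2 / 2 3 1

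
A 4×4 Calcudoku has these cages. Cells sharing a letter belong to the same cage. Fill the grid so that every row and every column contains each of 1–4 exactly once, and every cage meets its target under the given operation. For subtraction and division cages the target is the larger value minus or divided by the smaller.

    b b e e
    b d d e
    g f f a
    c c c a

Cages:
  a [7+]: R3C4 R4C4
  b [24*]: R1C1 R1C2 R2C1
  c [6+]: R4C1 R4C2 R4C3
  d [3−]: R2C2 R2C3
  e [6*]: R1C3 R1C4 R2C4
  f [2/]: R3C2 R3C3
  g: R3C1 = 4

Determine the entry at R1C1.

Cage g is given, which forces R3C1 = 4.
4 is placed in row 3; hence R3C4 = 3.
Column 4 now contains 3, leaving R4C4 = 4.
The 3 cells of cage b must have product 24, leaving R1C2 = 4.
The 3 cells of cage e must have product 6, so R1C3 = 3.
4 is placed in column 2; hence R2C2 = 1.
1 is placed in row 2; hence R2C3 = 4.
1 is placed in row 2, so R2C4 = 2.
Column 2 already has 1; hence R3C2 = 2.
Row 3 now contains 2, which forces R3C3 = 1.
Column 2 already has 2, so R4C2 = 3.
Column 3 now contains 1, which forces R4C3 = 2.
Row 1 now contains 3, leaving R1C1 = 2.
2 is placed in column 4, so R1C4 = 1.
Row 2 now contains 2, which forces R2C1 = 3.
2 is placed in row 4, so R4C1 = 1.
Filled in: 2 4 3 1 / 3 1 4 2 / 4 2 1 3 / 1 3 2 4.

2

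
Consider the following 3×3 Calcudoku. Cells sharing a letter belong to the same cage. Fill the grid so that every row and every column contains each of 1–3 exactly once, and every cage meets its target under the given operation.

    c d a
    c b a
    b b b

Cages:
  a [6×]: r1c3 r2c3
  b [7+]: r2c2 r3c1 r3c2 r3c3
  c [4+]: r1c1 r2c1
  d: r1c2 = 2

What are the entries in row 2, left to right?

Cage d is a single given cell; hence r1c2 = 2.
Row 1 already has 2, so r1c3 = 3.
Cage b has sum 7, which forces r2c2 = 1.
Column 3 now contains 3, leaving r2c3 = 2.
Column 2 now contains 2, leaving r3c2 = 3.
2 is placed in column 3; hence r3c3 = 1.
Row 1 now contains 3, leaving r1c1 = 1.
Row 2 already has 1, leaving r2c1 = 3.
Row 3 already has 1, so r3c1 = 2.
Completed grid: 1 2 3 / 3 1 2 / 2 3 1.

3 1 2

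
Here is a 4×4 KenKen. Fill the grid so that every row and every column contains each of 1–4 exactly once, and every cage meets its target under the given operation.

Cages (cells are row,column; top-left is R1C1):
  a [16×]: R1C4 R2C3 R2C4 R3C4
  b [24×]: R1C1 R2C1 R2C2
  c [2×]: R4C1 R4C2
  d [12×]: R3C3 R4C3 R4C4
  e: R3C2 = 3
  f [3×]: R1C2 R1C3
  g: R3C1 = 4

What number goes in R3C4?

Cage a has product 16, which forces R2C3 = 2.
Cage g is given; hence R3C1 = 4.
E is a freebie, which forces R3C2 = 3.
Row 3 now contains 3, which forces R3C3 = 1.
Row 3 now contains 1, leaving R3C4 = 2.
The 3 cells of cage b must have product 24, so R1C1 = 2.
Column 2 already has 3, which forces R1C2 = 1.
Column 3 already has 1, so R1C3 = 3.
Row 1 now contains 1, so R1C4 = 4.
4 is placed in column 1, so R2C1 = 3.
Column 2 already has 3; hence R2C2 = 4.
4 is placed in column 4; hence R2C4 = 1.
Column 1 now contains 2; hence R4C1 = 1.
Column 2 already has 1, which forces R4C2 = 2.
3 is placed in column 3, leaving R4C3 = 4.
4 is placed in column 4, so R4C4 = 3.
Completed grid: 2 1 3 4 / 3 4 2 1 / 4 3 1 2 / 1 2 4 3.

2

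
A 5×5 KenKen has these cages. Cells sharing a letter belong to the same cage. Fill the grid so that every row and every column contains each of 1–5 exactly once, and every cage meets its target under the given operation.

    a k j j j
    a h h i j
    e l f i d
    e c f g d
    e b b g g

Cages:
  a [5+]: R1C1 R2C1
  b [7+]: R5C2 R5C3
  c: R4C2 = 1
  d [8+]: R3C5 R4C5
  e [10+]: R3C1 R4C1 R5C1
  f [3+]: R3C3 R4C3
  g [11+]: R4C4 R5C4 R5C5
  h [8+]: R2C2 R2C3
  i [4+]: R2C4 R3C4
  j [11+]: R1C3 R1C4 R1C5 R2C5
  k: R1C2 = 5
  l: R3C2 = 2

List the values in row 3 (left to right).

4 2 1 3 5

Cage k is a single given cell, so R1C2 = 5.
Column 2 already has 5, leaving R2C2 = 3.
Row 2 already has 3, leaving R2C3 = 5.
Row 2 already has 3, which forces R2C4 = 1.
L is a freebie, leaving R3C2 = 2.
Row 3 already has 2, leaving R3C3 = 1.
1 is placed in column 4, so R3C4 = 3.
Row 3 already has 3, which forces R3C5 = 5.
Cage c is a single given cell, which forces R4C2 = 1.
1 is placed in column 3; hence R4C3 = 2.
Column 5 already has 5, leaving R4C5 = 3.
Column 2 already has 2, so R5C2 = 4.
Row 5 now contains 4, which forces R5C3 = 3.
Row 5 now contains 4, so R5C5 = 2.
3 is placed in column 3, leaving R1C3 = 4.
Cage j needs sum 11; hence R1C4 = 2.
Cage j has sum 11, leaving R1C5 = 1.
Column 5 already has 2; hence R2C5 = 4.
5 is placed in row 3, which forces R3C1 = 4.
The 3 cells of cage e must have sum 10, so R4C1 = 5.
The 3 cells of cage g must have sum 11, so R4C4 = 4.
Cage e needs sum 10, so R5C1 = 1.
Row 5 now contains 2; hence R5C4 = 5.
1 is placed in row 1, leaving R1C1 = 3.
Row 2 now contains 4; hence R2C1 = 2.
Completed grid: 3 5 4 2 1 / 2 3 5 1 4 / 4 2 1 3 5 / 5 1 2 4 3 / 1 4 3 5 2.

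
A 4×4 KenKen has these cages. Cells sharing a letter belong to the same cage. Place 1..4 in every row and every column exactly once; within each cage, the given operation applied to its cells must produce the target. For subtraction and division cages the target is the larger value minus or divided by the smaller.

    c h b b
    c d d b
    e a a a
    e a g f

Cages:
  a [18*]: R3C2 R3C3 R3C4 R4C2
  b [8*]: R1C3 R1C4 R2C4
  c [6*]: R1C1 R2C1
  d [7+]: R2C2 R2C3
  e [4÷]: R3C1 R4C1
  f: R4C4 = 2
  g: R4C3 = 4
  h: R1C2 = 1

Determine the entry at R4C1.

H is a freebie, leaving R1C2 = 1.
Column 2 now contains 1, leaving R3C2 = 2.
Cage a needs product 18; hence R4C2 = 3.
G is a freebie, so R4C3 = 4.
Cage f is given, leaving R4C4 = 2.
Column 3 already has 4, so R1C3 = 2.
Column 4 already has 2; hence R1C4 = 4.
Column 2 now contains 3, leaving R2C2 = 4.
Column 3 already has 4, which forces R2C3 = 3.
Cage b needs product 8, which forces R2C4 = 1.
Cage e's pair has quotient 4; hence R3C1 = 4.
Column 3 already has 3, leaving R3C3 = 1.
1 is placed in column 4, leaving R3C4 = 3.
4 is placed in row 4, which forces R4C1 = 1.
Row 1 now contains 2, so R1C1 = 3.
3 is placed in row 2, leaving R2C1 = 2.
Filled in: 3 1 2 4 / 2 4 3 1 / 4 2 1 3 / 1 3 4 2.

1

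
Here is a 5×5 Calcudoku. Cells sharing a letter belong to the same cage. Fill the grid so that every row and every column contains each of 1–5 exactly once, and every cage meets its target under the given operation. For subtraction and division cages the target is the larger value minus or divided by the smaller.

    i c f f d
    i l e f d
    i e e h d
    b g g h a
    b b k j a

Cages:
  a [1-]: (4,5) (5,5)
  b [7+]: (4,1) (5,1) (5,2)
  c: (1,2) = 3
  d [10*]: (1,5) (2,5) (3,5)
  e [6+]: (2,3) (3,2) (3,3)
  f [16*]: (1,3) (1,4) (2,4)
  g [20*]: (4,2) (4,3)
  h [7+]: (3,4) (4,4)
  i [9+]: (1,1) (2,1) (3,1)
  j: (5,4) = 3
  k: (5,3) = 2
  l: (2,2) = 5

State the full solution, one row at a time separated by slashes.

C is a freebie, which forces (1,2) = 3.
Cage l is given; hence (2,2) = 5.
Column 2 already has 5; hence (4,2) = 4.
Row 4 now contains 4; hence (4,3) = 5.
Cage k is given, leaving (5,3) = 2.
Cage j is given, which forces (5,4) = 3.
2 is placed in column 3, which forces (1,3) = 4.
Cage f needs product 16; hence (1,4) = 1.
The 3 cells of cage f must have product 16, leaving (2,4) = 4.
Cage h needs two cells with sum 7; hence (3,4) = 5.
3 is placed in column 4, so (4,4) = 2.
Row 4 already has 2, which forces (4,5) = 3.
Row 5 already has 2, leaving (5,2) = 1.
Row 5 already has 1, which forces (5,5) = 4.
Cage d needs product 10, leaving (1,5) = 5.
1 is placed in column 2, which forces (3,2) = 2.
Row 3 now contains 2, which forces (3,5) = 1.
Row 4 already has 2, leaving (4,1) = 1.
4 is placed in row 5, so (5,1) = 5.
Row 1 now contains 5, which forces (1,1) = 2.
Column 1 already has 1, leaving (2,1) = 3.
Cage e needs sum 6, which forces (2,3) = 1.
1 is placed in column 5, leaving (2,5) = 2.
The 3 cells of cage i must have sum 9, leaving (3,1) = 4.
1 is placed in row 3; hence (3,3) = 3.

2 3 4 1 5 / 3 5 1 4 2 / 4 2 3 5 1 / 1 4 5 2 3 / 5 1 2 3 4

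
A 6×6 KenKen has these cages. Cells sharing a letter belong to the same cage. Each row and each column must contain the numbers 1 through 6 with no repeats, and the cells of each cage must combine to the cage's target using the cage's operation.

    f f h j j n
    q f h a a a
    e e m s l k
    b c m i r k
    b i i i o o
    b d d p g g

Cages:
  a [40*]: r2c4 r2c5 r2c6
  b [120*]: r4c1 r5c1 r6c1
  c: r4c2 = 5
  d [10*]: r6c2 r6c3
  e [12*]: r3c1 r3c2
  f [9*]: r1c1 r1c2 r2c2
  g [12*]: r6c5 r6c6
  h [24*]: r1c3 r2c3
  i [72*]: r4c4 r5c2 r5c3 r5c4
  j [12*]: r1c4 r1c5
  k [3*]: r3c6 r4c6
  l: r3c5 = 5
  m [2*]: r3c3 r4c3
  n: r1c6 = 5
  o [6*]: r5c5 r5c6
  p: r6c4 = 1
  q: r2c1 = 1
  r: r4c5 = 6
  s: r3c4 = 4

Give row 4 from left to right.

4 5 2 3 6 1

Cage f needs product 9, which forces r1c1 = 3.
Cage f needs product 9, leaving r1c2 = 1.
Cage n is a single given cell; hence r1c6 = 5.
Cage q is a single given cell, which forces r2c1 = 1.
Cage f has product 9, so r2c2 = 3.
Cage s is given, leaving r3c4 = 4.
Cage l is given, so r3c5 = 5.
Cage c is a single given cell, so r4c2 = 5.
R is a freebie, which forces r4c5 = 6.
Column 2 already has 5, so r6c2 = 2.
Row 6 already has 2, which forces r6c3 = 5.
Cage p is given, which forces r6c4 = 1.
The two cells of cage j must have product 12; hence r1c4 = 6.
Cage j needs two cells with product 12, which forces r1c5 = 2.
Cage a has product 40; hence r2c4 = 5.
Column 5 already has 2, which forces r2c5 = 4.
Row 2 already has 4, so r2c6 = 2.
Cage e needs two cells with product 12, which forces r3c1 = 2.
2 is placed in column 2, so r3c2 = 6.
Row 3 now contains 2, leaving r3c3 = 1.
1 is placed in row 3; hence r3c6 = 3.
Row 4 already has 6, leaving r4c1 = 4.
Column 3 now contains 1; hence r4c3 = 2.
2 is placed in row 4, which forces r4c4 = 3.
3 is placed in column 6; hence r4c6 = 1.
The 3 cells of cage b must have product 120, which forces r5c1 = 5.
Column 2 now contains 6, which forces r5c2 = 4.
Column 3 already has 2, leaving r5c3 = 3.
Column 4 already has 3, which forces r5c4 = 2.
3 is placed in row 5, which forces r5c5 = 1.
3 is placed in column 6; hence r5c6 = 6.
The 3 cells of cage b must have product 120, leaving r6c1 = 6.
Column 5 now contains 4, which forces r6c5 = 3.
3 is placed in column 6; hence r6c6 = 4.
Row 1 already has 6, which forces r1c3 = 4.
Row 2 already has 4; hence r2c3 = 6.
The full grid is 3 1 4 6 2 5 / 1 3 6 5 4 2 / 2 6 1 4 5 3 / 4 5 2 3 6 1 / 5 4 3 2 1 6 / 6 2 5 1 3 4.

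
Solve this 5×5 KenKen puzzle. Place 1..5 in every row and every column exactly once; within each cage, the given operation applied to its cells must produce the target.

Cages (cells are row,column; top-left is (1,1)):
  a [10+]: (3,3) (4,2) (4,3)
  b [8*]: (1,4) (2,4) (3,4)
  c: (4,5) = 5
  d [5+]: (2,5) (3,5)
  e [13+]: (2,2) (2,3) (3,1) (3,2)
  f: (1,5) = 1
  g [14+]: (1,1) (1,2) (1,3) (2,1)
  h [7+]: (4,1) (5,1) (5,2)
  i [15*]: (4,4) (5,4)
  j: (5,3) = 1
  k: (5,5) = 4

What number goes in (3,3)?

Cage f is given; hence (1,5) = 1.
Cage c is a single given cell, so (4,5) = 5.
J is a freebie, which forces (5,3) = 1.
Cage k is given; hence (5,5) = 4.
The 3 cells of cage h must have sum 7, which forces (4,1) = 2.
5 is placed in row 4, so (4,4) = 3.
The 3 cells of cage h must have sum 7; hence (5,1) = 3.
The 3 cells of cage h must have sum 7, so (5,2) = 2.
Cage i needs two cells with product 15, which forces (5,4) = 5.
The 4 cells of cage g must have sum 14, which forces (1,2) = 3.
Cage g has sum 14, so (1,3) = 2.
2 is placed in row 1, leaving (1,4) = 4.
Cage a has sum 10, which forces (3,3) = 5.
The 3 cells of cage a must have sum 10; hence (4,2) = 1.
Row 4 already has 3, leaving (4,3) = 4.
Row 1 already has 4, which forces (1,1) = 5.
Cage g needs sum 14, so (2,1) = 4.
The 4 cells of cage e must have sum 13; hence (2,2) = 5.
Column 3 already has 4, leaving (2,3) = 3.
Row 2 already has 3, leaving (2,5) = 2.
Cage e has sum 13, which forces (3,1) = 1.
1 is placed in column 2, leaving (3,2) = 4.
1 is placed in row 3, leaving (3,4) = 2.
2 is placed in column 5, which forces (3,5) = 3.
Row 2 already has 2; hence (2,4) = 1.
Completed grid: 5 3 2 4 1 / 4 5 3 1 2 / 1 4 5 2 3 / 2 1 4 3 5 / 3 2 1 5 4.

5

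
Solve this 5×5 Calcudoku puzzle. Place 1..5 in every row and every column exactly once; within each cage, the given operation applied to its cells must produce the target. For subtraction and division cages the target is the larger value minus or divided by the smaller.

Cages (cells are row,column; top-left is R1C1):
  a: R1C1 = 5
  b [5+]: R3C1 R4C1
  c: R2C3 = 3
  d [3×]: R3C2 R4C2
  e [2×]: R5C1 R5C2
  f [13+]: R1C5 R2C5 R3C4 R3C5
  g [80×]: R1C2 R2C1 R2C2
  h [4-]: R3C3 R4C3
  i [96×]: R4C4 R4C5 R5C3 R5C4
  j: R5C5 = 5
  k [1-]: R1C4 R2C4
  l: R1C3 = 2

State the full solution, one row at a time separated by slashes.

Cage a is given, so R1C1 = 5.
The 3 cells of cage g must have product 80, which forces R1C2 = 4.
Cage l is a single given cell, which forces R1C3 = 2.
Cage g needs product 80, which forces R2C1 = 4.
The 3 cells of cage g must have product 80, which forces R2C2 = 5.
C is a freebie, leaving R2C3 = 3.
3 is placed in column 3, which forces R5C3 = 4.
J is a freebie; hence R5C5 = 5.
The 4 cells of cage f must have sum 13, leaving R1C5 = 3.
Cage k's pair has difference 1, which forces R2C4 = 2.
Cage f has sum 13, so R2C5 = 1.
Cage f needs sum 13, so R3C4 = 5.
Cage f needs sum 13; hence R3C5 = 4.
4 is placed in column 5, so R4C5 = 2.
2 is placed in column 4, leaving R5C4 = 3.
3 is placed in row 1, so R1C4 = 1.
Cage b's pair has sum 5, so R3C1 = 2.
Row 3 already has 5, leaving R3C3 = 1.
2 is placed in row 4, leaving R4C1 = 3.
3 is placed in row 4, which forces R4C2 = 1.
Cage h needs two cells with difference 4; hence R4C3 = 5.
Column 4 already has 3; hence R4C4 = 4.
Column 1 now contains 2, so R5C1 = 1.
Column 2 now contains 1, leaving R5C2 = 2.
1 is placed in row 3, which forces R3C2 = 3.

5 4 2 1 3 / 4 5 3 2 1 / 2 3 1 5 4 / 3 1 5 4 2 / 1 2 4 3 5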